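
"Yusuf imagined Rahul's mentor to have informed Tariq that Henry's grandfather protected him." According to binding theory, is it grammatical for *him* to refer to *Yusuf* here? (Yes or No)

Yes

*Yusuf* is an R-expression; Principle C requires it to be free (not bound by any c-commanding expression).
— him: object of the clause headed by 'protected'; the pronoun does not c-command the R-expression — coreference allowed.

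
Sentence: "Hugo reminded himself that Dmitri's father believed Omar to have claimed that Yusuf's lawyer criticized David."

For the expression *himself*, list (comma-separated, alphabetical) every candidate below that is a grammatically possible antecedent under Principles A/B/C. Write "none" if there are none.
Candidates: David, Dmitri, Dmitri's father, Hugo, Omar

Hugo

*himself* is a reflexive; Principle A requires it to be bound within its binding domain — the matrix clause.
— David: object of the clause headed by 'criticized'; does not c-command the reflexive — cannot bind it (Principle A).
— Dmitri: possessor inside the subject DP of the clause headed by 'believed'; does not c-command the reflexive — cannot bind it (Principle A).
— Dmitri's father: subject of the clause headed by 'believed'; does not c-command the reflexive — cannot bind it (Principle A).
— Hugo: subject of the matrix clause; c-commands the reflexive within its binding domain — allowed (Principle A).
— Omar: subject of the clause headed by 'claimed'; does not c-command the reflexive — cannot bind it (Principle A).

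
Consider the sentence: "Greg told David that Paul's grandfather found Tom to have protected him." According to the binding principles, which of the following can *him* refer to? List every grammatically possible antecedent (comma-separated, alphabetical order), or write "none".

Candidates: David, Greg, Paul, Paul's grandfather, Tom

*him* is a pronoun; Principle B requires it to be free in its binding domain — the clause headed by 'protected'.
— David: object of the matrix clause; c-commands the pronoun but lies outside its binding domain — allowed.
— Greg: subject of the matrix clause; c-commands the pronoun but lies outside its binding domain — allowed.
— Paul: possessor inside the subject DP of the clause headed by 'found'; does not c-command the pronoun — Principle B does not apply; allowed.
— Paul's grandfather: subject of the clause headed by 'found'; c-commands the pronoun but lies outside its binding domain — allowed.
— Tom: subject of the clause headed by 'protected'; c-commands the pronoun within its binding domain — blocked (Principle B).

David, Greg, Paul, Paul's grandfather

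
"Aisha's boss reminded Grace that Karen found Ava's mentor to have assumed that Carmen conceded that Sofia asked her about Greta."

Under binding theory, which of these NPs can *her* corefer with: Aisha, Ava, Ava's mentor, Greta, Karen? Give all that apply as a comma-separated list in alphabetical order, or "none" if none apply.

*her* is a pronoun; Principle B requires it to be free in its binding domain — the clause headed by 'asked'.
— Aisha: possessor inside the subject DP of the matrix clause; does not c-command the pronoun — Principle B does not apply; allowed.
— Ava: possessor inside the subject DP of the clause headed by 'assumed'; does not c-command the pronoun — Principle B does not apply; allowed.
— Ava's mentor: subject of the clause headed by 'assumed'; c-commands the pronoun but lies outside its binding domain — allowed.
— Greta: second object of the clause headed by 'asked'; is c-commanded by the pronoun; coreference would bind this R-expression — blocked (Principle C).
— Karen: subject of the clause headed by 'found'; c-commands the pronoun but lies outside its binding domain — allowed.

Aisha, Ava, Ava's mentor, Karen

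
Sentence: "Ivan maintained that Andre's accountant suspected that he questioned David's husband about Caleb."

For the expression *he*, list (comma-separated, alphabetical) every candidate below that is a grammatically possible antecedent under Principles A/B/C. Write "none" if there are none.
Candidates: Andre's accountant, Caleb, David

*he* is a pronoun; Principle B requires it to be free in its binding domain — the clause headed by 'questioned'.
— Andre's accountant: subject of the clause headed by 'suspected'; c-commands the pronoun but lies outside its binding domain — allowed.
— Caleb: second object of the clause headed by 'questioned'; is c-commanded by the pronoun; coreference would bind this R-expression — blocked (Principle C).
— David: possessor inside the object DP of the clause headed by 'questioned'; is c-commanded by the pronoun; coreference would bind this R-expression — blocked (Principle C).

Andre's accountant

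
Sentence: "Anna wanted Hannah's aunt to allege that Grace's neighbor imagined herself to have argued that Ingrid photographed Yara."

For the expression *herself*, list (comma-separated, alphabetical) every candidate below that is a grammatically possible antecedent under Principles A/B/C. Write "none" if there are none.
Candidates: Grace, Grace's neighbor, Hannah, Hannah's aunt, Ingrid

*herself* is a reflexive; Principle A requires it to be bound within its binding domain — the clause headed by 'imagined'.
— Grace: possessor inside the subject DP of the clause headed by 'imagined'; does not c-command the reflexive — cannot bind it (Principle A).
— Grace's neighbor: subject of the clause headed by 'imagined'; c-commands the reflexive within its binding domain — allowed (Principle A).
— Hannah: possessor inside the subject DP of the clause headed by 'allege'; does not c-command the reflexive — cannot bind it (Principle A).
— Hannah's aunt: subject of the clause headed by 'allege'; c-commands the reflexive but lies outside its binding domain — cannot bind it (Principle A).
— Ingrid: subject of the clause headed by 'photographed'; does not c-command the reflexive — cannot bind it (Principle A).

Grace's neighbor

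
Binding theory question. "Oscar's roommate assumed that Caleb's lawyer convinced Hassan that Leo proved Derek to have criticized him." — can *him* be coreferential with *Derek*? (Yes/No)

No

*him* is a pronoun; Principle B requires it to be free in its binding domain — the clause headed by 'criticized'.
— Derek: subject of the clause headed by 'criticized'; c-commands the pronoun within its binding domain — blocked (Principle B).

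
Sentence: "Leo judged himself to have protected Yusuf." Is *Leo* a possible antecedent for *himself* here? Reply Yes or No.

*himself* is a reflexive; Principle A requires it to be bound within its binding domain — the matrix clause.
— Leo: subject of the matrix clause; c-commands the reflexive within its binding domain — allowed (Principle A).

Yes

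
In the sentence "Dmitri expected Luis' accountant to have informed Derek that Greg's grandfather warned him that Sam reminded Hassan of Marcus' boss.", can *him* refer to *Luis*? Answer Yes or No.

*him* is a pronoun; Principle B requires it to be free in its binding domain — the clause headed by 'warned'.
— Luis: possessor inside the subject DP of the clause headed by 'informed'; does not c-command the pronoun — Principle B does not apply; allowed.

Yes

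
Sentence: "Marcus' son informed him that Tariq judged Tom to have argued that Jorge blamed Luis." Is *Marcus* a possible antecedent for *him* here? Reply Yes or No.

*him* is a pronoun; Principle B requires it to be free in its binding domain — the matrix clause.
— Marcus: possessor inside the subject DP of the matrix clause; does not c-command the pronoun — Principle B does not apply; allowed.

Yes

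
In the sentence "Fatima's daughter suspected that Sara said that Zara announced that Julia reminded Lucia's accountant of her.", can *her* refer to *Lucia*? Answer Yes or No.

*her* is a pronoun; Principle B requires it to be free in its binding domain — the clause headed by 'reminded'.
— Lucia: possessor inside the object DP of the clause headed by 'reminded'; does not c-command the pronoun — Principle B does not apply; allowed.

Yes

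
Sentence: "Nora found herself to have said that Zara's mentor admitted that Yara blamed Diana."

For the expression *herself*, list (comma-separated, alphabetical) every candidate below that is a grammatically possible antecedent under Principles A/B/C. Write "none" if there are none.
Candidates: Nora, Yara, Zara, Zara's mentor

*herself* is a reflexive; Principle A requires it to be bound within its binding domain — the matrix clause.
— Nora: subject of the matrix clause; c-commands the reflexive within its binding domain — allowed (Principle A).
— Yara: subject of the clause headed by 'blamed'; does not c-command the reflexive — cannot bind it (Principle A).
— Zara: possessor inside the subject DP of the clause headed by 'admitted'; does not c-command the reflexive — cannot bind it (Principle A).
— Zara's mentor: subject of the clause headed by 'admitted'; does not c-command the reflexive — cannot bind it (Principle A).

Nora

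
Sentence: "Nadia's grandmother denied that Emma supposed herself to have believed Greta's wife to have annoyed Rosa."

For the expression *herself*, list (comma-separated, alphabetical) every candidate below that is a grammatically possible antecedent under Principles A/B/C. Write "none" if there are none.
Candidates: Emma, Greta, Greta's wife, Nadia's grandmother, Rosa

*herself* is a reflexive; Principle A requires it to be bound within its binding domain — the clause headed by 'supposed'.
— Emma: subject of the clause headed by 'supposed'; c-commands the reflexive within its binding domain — allowed (Principle A).
— Greta: possessor inside the subject DP of the clause headed by 'annoyed'; does not c-command the reflexive — cannot bind it (Principle A).
— Greta's wife: subject of the clause headed by 'annoyed'; does not c-command the reflexive — cannot bind it (Principle A).
— Nadia's grandmother: subject of the matrix clause; c-commands the reflexive but lies outside its binding domain — cannot bind it (Principle A).
— Rosa: object of the clause headed by 'annoyed'; does not c-command the reflexive — cannot bind it (Principle A).

Emma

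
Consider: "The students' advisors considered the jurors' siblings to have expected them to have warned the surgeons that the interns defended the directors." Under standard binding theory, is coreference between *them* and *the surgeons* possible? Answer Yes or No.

*the surgeons* is an R-expression; Principle C requires it to be free (not bound by any c-commanding expression).
— them: subject of the clause headed by 'warned'; the pronoun c-commands the R-expression — coreference blocked (Principle C).

No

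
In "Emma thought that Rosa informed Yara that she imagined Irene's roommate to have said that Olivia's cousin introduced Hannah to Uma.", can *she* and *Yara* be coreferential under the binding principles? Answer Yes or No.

Yes

*Yara* is an R-expression; Principle C requires it to be free (not bound by any c-commanding expression).
— she: subject of the clause headed by 'imagined'; the pronoun does not c-command the R-expression — coreference allowed.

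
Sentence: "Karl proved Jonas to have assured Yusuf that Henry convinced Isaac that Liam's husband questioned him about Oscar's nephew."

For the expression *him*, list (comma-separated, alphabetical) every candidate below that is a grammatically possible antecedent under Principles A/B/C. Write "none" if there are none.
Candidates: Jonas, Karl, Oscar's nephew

Jonas, Karl

*him* is a pronoun; Principle B requires it to be free in its binding domain — the clause headed by 'questioned'.
— Jonas: subject of the clause headed by 'assured'; c-commands the pronoun but lies outside its binding domain — allowed.
— Karl: subject of the matrix clause; c-commands the pronoun but lies outside its binding domain — allowed.
— Oscar's nephew: second object of the clause headed by 'questioned'; is c-commanded by the pronoun; coreference would bind this R-expression — blocked (Principle C).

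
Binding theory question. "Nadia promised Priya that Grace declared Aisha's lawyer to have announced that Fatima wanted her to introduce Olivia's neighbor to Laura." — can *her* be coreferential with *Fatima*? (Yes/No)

No

*her* is a pronoun; Principle B requires it to be free in its binding domain — the clause headed by 'wanted'.
— Fatima: subject of the clause headed by 'wanted'; c-commands the pronoun within its binding domain — blocked (Principle B).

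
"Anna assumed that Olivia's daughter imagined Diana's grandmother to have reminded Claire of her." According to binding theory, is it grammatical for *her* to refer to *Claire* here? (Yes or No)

No

*Claire* is an R-expression; Principle C requires it to be free (not bound by any c-commanding expression).
— her: second object of the clause headed by 'reminded'; the R-expression locally c-commands the pronoun — coreference blocked (Principle B on the pronoun).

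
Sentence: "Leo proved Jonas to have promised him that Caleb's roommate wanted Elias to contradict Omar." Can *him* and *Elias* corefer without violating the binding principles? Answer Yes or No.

*Elias* is an R-expression; Principle C requires it to be free (not bound by any c-commanding expression).
— him: object of the clause headed by 'promised'; the pronoun c-commands the R-expression — coreference blocked (Principle C).

No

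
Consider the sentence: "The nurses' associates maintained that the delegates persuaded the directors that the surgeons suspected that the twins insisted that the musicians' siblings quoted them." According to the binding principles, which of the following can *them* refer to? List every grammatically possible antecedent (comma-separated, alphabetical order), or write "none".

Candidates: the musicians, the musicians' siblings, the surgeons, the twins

the musicians, the surgeons, the twins

*them* is a pronoun; Principle B requires it to be free in its binding domain — the clause headed by 'quoted'.
— the musicians: possessor inside the subject DP of the clause headed by 'quoted'; does not c-command the pronoun — Principle B does not apply; allowed.
— the musicians' siblings: subject of the clause headed by 'quoted'; c-commands the pronoun within its binding domain — blocked (Principle B).
— the surgeons: subject of the clause headed by 'suspected'; c-commands the pronoun but lies outside its binding domain — allowed.
— the twins: subject of the clause headed by 'insisted'; c-commands the pronoun but lies outside its binding domain — allowed.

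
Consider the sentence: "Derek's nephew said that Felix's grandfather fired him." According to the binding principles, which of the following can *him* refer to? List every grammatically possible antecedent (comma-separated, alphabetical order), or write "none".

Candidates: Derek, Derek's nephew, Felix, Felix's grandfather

*him* is a pronoun; Principle B requires it to be free in its binding domain — the clause headed by 'fired'.
— Derek: possessor inside the subject DP of the matrix clause; does not c-command the pronoun — Principle B does not apply; allowed.
— Derek's nephew: subject of the matrix clause; c-commands the pronoun but lies outside its binding domain — allowed.
— Felix: possessor inside the subject DP of the clause headed by 'fired'; does not c-command the pronoun — Principle B does not apply; allowed.
— Felix's grandfather: subject of the clause headed by 'fired'; c-commands the pronoun within its binding domain — blocked (Principle B).

Derek, Derek's nephew, Felix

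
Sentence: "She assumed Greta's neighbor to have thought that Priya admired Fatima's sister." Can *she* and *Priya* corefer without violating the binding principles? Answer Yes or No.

No

*Priya* is an R-expression; Principle C requires it to be free (not bound by any c-commanding expression).
— she: subject of the matrix clause; the pronoun c-commands the R-expression — coreference blocked (Principle C).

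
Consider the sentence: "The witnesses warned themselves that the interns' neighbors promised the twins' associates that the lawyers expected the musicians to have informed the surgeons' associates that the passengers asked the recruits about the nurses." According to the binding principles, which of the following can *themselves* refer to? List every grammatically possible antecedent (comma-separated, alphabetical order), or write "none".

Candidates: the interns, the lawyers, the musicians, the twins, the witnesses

*themselves* is a reflexive; Principle A requires it to be bound within its binding domain — the matrix clause.
— the interns: possessor inside the subject DP of the clause headed by 'promised'; does not c-command the reflexive — cannot bind it (Principle A).
— the lawyers: subject of the clause headed by 'expected'; does not c-command the reflexive — cannot bind it (Principle A).
— the musicians: subject of the clause headed by 'informed'; does not c-command the reflexive — cannot bind it (Principle A).
— the twins: possessor inside the object DP of the clause headed by 'promised'; does not c-command the reflexive — cannot bind it (Principle A).
— the witnesses: subject of the matrix clause; c-commands the reflexive within its binding domain — allowed (Principle A).

the witnesses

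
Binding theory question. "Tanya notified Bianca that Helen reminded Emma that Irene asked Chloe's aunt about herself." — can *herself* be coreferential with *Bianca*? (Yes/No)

*herself* is a reflexive; Principle A requires it to be bound within its binding domain — the clause headed by 'asked'.
— Bianca: object of the matrix clause; c-commands the reflexive but lies outside its binding domain — cannot bind it (Principle A).

No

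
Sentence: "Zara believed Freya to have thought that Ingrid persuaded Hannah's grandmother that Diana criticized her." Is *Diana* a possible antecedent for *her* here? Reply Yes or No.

*her* is a pronoun; Principle B requires it to be free in its binding domain — the clause headed by 'criticized'.
— Diana: subject of the clause headed by 'criticized'; c-commands the pronoun within its binding domain — blocked (Principle B).

No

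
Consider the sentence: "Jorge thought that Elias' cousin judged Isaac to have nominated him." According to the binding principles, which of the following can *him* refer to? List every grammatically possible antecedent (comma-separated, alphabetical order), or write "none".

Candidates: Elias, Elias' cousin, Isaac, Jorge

*him* is a pronoun; Principle B requires it to be free in its binding domain — the clause headed by 'nominated'.
— Elias: possessor inside the subject DP of the clause headed by 'judged'; does not c-command the pronoun — Principle B does not apply; allowed.
— Elias' cousin: subject of the clause headed by 'judged'; c-commands the pronoun but lies outside its binding domain — allowed.
— Isaac: subject of the clause headed by 'nominated'; c-commands the pronoun within its binding domain — blocked (Principle B).
— Jorge: subject of the matrix clause; c-commands the pronoun but lies outside its binding domain — allowed.

Elias, Elias' cousin, Jorge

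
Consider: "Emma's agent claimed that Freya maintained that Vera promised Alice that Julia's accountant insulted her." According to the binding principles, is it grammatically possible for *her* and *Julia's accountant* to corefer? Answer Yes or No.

No

*her* is a pronoun; Principle B requires it to be free in its binding domain — the clause headed by 'insulted'.
— Julia's accountant: subject of the clause headed by 'insulted'; c-commands the pronoun within its binding domain — blocked (Principle B).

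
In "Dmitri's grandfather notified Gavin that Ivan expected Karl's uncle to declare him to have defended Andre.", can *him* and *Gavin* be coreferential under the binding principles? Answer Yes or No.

Yes

*Gavin* is an R-expression; Principle C requires it to be free (not bound by any c-commanding expression).
— him: subject of the clause headed by 'defended'; the pronoun does not c-command the R-expression — coreference allowed.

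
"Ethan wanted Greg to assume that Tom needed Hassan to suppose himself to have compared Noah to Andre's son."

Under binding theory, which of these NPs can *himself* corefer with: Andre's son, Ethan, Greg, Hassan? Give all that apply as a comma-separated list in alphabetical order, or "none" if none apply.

Hassan

*himself* is a reflexive; Principle A requires it to be bound within its binding domain — the clause headed by 'suppose'.
— Andre's son: second object of the clause headed by 'compared'; does not c-command the reflexive — cannot bind it (Principle A).
— Ethan: subject of the matrix clause; c-commands the reflexive but lies outside its binding domain — cannot bind it (Principle A).
— Greg: subject of the clause headed by 'assume'; c-commands the reflexive but lies outside its binding domain — cannot bind it (Principle A).
— Hassan: subject of the clause headed by 'suppose'; c-commands the reflexive within its binding domain — allowed (Principle A).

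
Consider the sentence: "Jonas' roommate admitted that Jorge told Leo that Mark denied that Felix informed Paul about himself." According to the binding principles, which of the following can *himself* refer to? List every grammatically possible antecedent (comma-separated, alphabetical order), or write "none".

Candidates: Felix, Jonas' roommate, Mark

Felix

*himself* is a reflexive; Principle A requires it to be bound within its binding domain — the clause headed by 'informed'.
— Felix: subject of the clause headed by 'informed'; c-commands the reflexive within its binding domain — allowed (Principle A).
— Jonas' roommate: subject of the matrix clause; c-commands the reflexive but lies outside its binding domain — cannot bind it (Principle A).
— Mark: subject of the clause headed by 'denied'; c-commands the reflexive but lies outside its binding domain — cannot bind it (Principle A).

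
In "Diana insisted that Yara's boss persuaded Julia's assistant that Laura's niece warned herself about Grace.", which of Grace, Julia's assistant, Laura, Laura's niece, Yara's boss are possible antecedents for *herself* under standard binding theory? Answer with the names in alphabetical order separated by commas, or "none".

*herself* is a reflexive; Principle A requires it to be bound within its binding domain — the clause headed by 'warned'.
— Grace: second object of the clause headed by 'warned'; does not c-command the reflexive — cannot bind it (Principle A).
— Julia's assistant: object of the clause headed by 'persuaded'; c-commands the reflexive but lies outside its binding domain — cannot bind it (Principle A).
— Laura: possessor inside the subject DP of the clause headed by 'warned'; does not c-command the reflexive — cannot bind it (Principle A).
— Laura's niece: subject of the clause headed by 'warned'; c-commands the reflexive within its binding domain — allowed (Principle A).
— Yara's boss: subject of the clause headed by 'persuaded'; c-commands the reflexive but lies outside its binding domain — cannot bind it (Principle A).

Laura's niece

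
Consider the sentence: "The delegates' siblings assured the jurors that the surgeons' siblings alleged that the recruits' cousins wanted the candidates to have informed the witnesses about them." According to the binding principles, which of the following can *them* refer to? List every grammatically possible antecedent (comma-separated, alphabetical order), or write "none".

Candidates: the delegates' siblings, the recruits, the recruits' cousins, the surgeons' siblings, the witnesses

the delegates' siblings, the recruits, the recruits' cousins, the surgeons' siblings

*them* is a pronoun; Principle B requires it to be free in its binding domain — the clause headed by 'informed'.
— the delegates' siblings: subject of the matrix clause; c-commands the pronoun but lies outside its binding domain — allowed.
— the recruits: possessor inside the subject DP of the clause headed by 'wanted'; does not c-command the pronoun — Principle B does not apply; allowed.
— the recruits' cousins: subject of the clause headed by 'wanted'; c-commands the pronoun but lies outside its binding domain — allowed.
— the surgeons' siblings: subject of the clause headed by 'alleged'; c-commands the pronoun but lies outside its binding domain — allowed.
— the witnesses: object of the clause headed by 'informed'; c-commands the pronoun within its binding domain — blocked (Principle B).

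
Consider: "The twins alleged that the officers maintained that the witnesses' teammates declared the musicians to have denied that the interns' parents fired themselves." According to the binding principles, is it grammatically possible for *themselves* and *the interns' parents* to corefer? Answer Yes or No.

*themselves* is a reflexive; Principle A requires it to be bound within its binding domain — the clause headed by 'fired'.
— the interns' parents: subject of the clause headed by 'fired'; c-commands the reflexive within its binding domain — allowed (Principle A).

Yes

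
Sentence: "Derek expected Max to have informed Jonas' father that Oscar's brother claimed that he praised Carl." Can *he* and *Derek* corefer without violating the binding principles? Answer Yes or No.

*Derek* is an R-expression; Principle C requires it to be free (not bound by any c-commanding expression).
— he: subject of the clause headed by 'praised'; the pronoun does not c-command the R-expression — coreference allowed.

Yes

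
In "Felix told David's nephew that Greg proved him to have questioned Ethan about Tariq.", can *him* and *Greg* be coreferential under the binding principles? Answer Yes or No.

No

*Greg* is an R-expression; Principle C requires it to be free (not bound by any c-commanding expression).
— him: subject of the clause headed by 'questioned'; the R-expression locally c-commands the pronoun — coreference blocked (Principle B on the pronoun).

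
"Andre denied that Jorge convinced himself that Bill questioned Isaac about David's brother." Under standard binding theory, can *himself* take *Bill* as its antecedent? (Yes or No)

No

*himself* is a reflexive; Principle A requires it to be bound within its binding domain — the clause headed by 'convinced'.
— Bill: subject of the clause headed by 'questioned'; does not c-command the reflexive — cannot bind it (Principle A).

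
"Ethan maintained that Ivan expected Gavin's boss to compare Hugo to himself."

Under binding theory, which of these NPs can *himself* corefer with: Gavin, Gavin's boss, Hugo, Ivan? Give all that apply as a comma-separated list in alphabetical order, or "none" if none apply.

*himself* is a reflexive; Principle A requires it to be bound within its binding domain — the clause headed by 'compare'.
— Gavin: possessor inside the subject DP of the clause headed by 'compare'; does not c-command the reflexive — cannot bind it (Principle A).
— Gavin's boss: subject of the clause headed by 'compare'; c-commands the reflexive within its binding domain — allowed (Principle A).
— Hugo: object of the clause headed by 'compare'; c-commands the reflexive within its binding domain — allowed (Principle A).
— Ivan: subject of the clause headed by 'expected'; c-commands the reflexive but lies outside its binding domain — cannot bind it (Principle A).

Gavin's boss, Hugo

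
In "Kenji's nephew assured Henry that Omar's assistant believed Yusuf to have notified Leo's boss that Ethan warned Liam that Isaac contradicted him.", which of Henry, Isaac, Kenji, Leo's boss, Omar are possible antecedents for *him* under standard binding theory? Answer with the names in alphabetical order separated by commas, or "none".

*him* is a pronoun; Principle B requires it to be free in its binding domain — the clause headed by 'contradicted'.
— Henry: object of the matrix clause; c-commands the pronoun but lies outside its binding domain — allowed.
— Isaac: subject of the clause headed by 'contradicted'; c-commands the pronoun within its binding domain — blocked (Principle B).
— Kenji: possessor inside the subject DP of the matrix clause; does not c-command the pronoun — Principle B does not apply; allowed.
— Leo's boss: object of the clause headed by 'notified'; c-commands the pronoun but lies outside its binding domain — allowed.
— Omar: possessor inside the subject DP of the clause headed by 'believed'; does not c-command the pronoun — Principle B does not apply; allowed.

Henry, Kenji, Leo's boss, Omar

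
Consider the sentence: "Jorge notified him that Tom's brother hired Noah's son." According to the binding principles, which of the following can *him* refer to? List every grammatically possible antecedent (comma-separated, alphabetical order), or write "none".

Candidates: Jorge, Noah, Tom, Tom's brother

*him* is a pronoun; Principle B requires it to be free in its binding domain — the matrix clause.
— Jorge: subject of the matrix clause; c-commands the pronoun within its binding domain — blocked (Principle B).
— Noah: possessor inside the object DP of the clause headed by 'hired'; is c-commanded by the pronoun; coreference would bind this R-expression — blocked (Principle C).
— Tom: possessor inside the subject DP of the clause headed by 'hired'; is c-commanded by the pronoun; coreference would bind this R-expression — blocked (Principle C).
— Tom's brother: subject of the clause headed by 'hired'; is c-commanded by the pronoun; coreference would bind this R-expression — blocked (Principle C).

none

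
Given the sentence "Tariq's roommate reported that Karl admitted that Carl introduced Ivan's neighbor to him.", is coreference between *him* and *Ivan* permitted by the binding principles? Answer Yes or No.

Yes

*him* is a pronoun; Principle B requires it to be free in its binding domain — the clause headed by 'introduced'.
— Ivan: possessor inside the object DP of the clause headed by 'introduced'; does not c-command the pronoun — Principle B does not apply; allowed.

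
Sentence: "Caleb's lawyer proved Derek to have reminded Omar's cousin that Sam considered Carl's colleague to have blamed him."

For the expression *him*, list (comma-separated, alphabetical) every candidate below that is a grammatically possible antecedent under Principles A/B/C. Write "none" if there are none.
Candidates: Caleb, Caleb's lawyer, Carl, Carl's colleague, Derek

*him* is a pronoun; Principle B requires it to be free in its binding domain — the clause headed by 'blamed'.
— Caleb: possessor inside the subject DP of the matrix clause; does not c-command the pronoun — Principle B does not apply; allowed.
— Caleb's lawyer: subject of the matrix clause; c-commands the pronoun but lies outside its binding domain — allowed.
— Carl: possessor inside the subject DP of the clause headed by 'blamed'; does not c-command the pronoun — Principle B does not apply; allowed.
— Carl's colleague: subject of the clause headed by 'blamed'; c-commands the pronoun within its binding domain — blocked (Principle B).
— Derek: subject of the clause headed by 'reminded'; c-commands the pronoun but lies outside its binding domain — allowed.

Caleb, Caleb's lawyer, Carl, Derek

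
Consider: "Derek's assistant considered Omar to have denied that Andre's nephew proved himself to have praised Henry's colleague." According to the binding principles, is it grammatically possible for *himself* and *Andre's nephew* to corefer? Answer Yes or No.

Yes

*himself* is a reflexive; Principle A requires it to be bound within its binding domain — the clause headed by 'proved'.
— Andre's nephew: subject of the clause headed by 'proved'; c-commands the reflexive within its binding domain — allowed (Principle A).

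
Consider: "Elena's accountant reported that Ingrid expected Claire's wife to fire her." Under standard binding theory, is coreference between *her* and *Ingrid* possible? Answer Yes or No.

Yes

*Ingrid* is an R-expression; Principle C requires it to be free (not bound by any c-commanding expression).
— her: object of the clause headed by 'fire'; the pronoun does not c-command the R-expression — coreference allowed.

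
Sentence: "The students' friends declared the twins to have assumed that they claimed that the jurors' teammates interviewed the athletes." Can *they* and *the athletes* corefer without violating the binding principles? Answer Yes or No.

No

*the athletes* is an R-expression; Principle C requires it to be free (not bound by any c-commanding expression).
— they: subject of the clause headed by 'claimed'; the pronoun c-commands the R-expression — coreference blocked (Principle C).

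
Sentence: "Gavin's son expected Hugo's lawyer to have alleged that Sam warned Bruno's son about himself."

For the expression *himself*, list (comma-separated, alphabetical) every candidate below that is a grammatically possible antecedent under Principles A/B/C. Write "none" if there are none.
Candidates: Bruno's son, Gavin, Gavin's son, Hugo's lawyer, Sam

Bruno's son, Sam

*himself* is a reflexive; Principle A requires it to be bound within its binding domain — the clause headed by 'warned'.
— Bruno's son: object of the clause headed by 'warned'; c-commands the reflexive within its binding domain — allowed (Principle A).
— Gavin: possessor inside the subject DP of the matrix clause; does not c-command the reflexive — cannot bind it (Principle A).
— Gavin's son: subject of the matrix clause; c-commands the reflexive but lies outside its binding domain — cannot bind it (Principle A).
— Hugo's lawyer: subject of the clause headed by 'alleged'; c-commands the reflexive but lies outside its binding domain — cannot bind it (Principle A).
— Sam: subject of the clause headed by 'warned'; c-commands the reflexive within its binding domain — allowed (Principle A).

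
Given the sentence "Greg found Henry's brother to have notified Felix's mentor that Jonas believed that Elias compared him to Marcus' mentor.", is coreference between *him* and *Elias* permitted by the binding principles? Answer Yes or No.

No

*him* is a pronoun; Principle B requires it to be free in its binding domain — the clause headed by 'compared'.
— Elias: subject of the clause headed by 'compared'; c-commands the pronoun within its binding domain — blocked (Principle B).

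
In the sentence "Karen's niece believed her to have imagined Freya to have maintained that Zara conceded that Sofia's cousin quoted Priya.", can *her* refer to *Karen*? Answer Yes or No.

*her* is a pronoun; Principle B requires it to be free in its binding domain — the matrix clause.
— Karen: possessor inside the subject DP of the matrix clause; does not c-command the pronoun — Principle B does not apply; allowed.

Yes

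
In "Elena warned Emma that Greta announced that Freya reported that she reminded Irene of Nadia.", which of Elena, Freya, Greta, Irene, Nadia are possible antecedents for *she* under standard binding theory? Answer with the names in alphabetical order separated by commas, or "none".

Elena, Freya, Greta

*she* is a pronoun; Principle B requires it to be free in its binding domain — the clause headed by 'reminded'.
— Elena: subject of the matrix clause; c-commands the pronoun but lies outside its binding domain — allowed.
— Freya: subject of the clause headed by 'reported'; c-commands the pronoun but lies outside its binding domain — allowed.
— Greta: subject of the clause headed by 'announced'; c-commands the pronoun but lies outside its binding domain — allowed.
— Irene: object of the clause headed by 'reminded'; is c-commanded by the pronoun; coreference would bind this R-expression — blocked (Principle C).
— Nadia: second object of the clause headed by 'reminded'; is c-commanded by the pronoun; coreference would bind this R-expression — blocked (Principle C).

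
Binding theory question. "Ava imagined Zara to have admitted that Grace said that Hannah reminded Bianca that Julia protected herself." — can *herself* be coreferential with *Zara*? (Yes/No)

*herself* is a reflexive; Principle A requires it to be bound within its binding domain — the clause headed by 'protected'.
— Zara: subject of the clause headed by 'admitted'; c-commands the reflexive but lies outside its binding domain — cannot bind it (Principle A).

No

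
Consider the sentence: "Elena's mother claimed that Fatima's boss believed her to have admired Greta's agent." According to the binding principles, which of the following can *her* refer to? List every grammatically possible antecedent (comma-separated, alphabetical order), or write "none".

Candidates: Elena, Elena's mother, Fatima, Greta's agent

Elena, Elena's mother, Fatima

*her* is a pronoun; Principle B requires it to be free in its binding domain — the clause headed by 'believed'.
— Elena: possessor inside the subject DP of the matrix clause; does not c-command the pronoun — Principle B does not apply; allowed.
— Elena's mother: subject of the matrix clause; c-commands the pronoun but lies outside its binding domain — allowed.
— Fatima: possessor inside the subject DP of the clause headed by 'believed'; does not c-command the pronoun — Principle B does not apply; allowed.
— Greta's agent: object of the clause headed by 'admired'; is c-commanded by the pronoun; coreference would bind this R-expression — blocked (Principle C).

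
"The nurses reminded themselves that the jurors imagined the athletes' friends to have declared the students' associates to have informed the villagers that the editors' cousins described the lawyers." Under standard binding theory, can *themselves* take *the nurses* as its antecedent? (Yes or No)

*themselves* is a reflexive; Principle A requires it to be bound within its binding domain — the matrix clause.
— the nurses: subject of the matrix clause; c-commands the reflexive within its binding domain — allowed (Principle A).

Yes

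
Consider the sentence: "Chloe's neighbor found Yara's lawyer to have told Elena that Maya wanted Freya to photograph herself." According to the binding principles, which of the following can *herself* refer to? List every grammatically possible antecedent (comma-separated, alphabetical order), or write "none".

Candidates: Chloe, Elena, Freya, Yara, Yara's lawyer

*herself* is a reflexive; Principle A requires it to be bound within its binding domain — the clause headed by 'photograph'.
— Chloe: possessor inside the subject DP of the matrix clause; does not c-command the reflexive — cannot bind it (Principle A).
— Elena: object of the clause headed by 'told'; c-commands the reflexive but lies outside its binding domain — cannot bind it (Principle A).
— Freya: subject of the clause headed by 'photograph'; c-commands the reflexive within its binding domain — allowed (Principle A).
— Yara: possessor inside the subject DP of the clause headed by 'told'; does not c-command the reflexive — cannot bind it (Principle A).
— Yara's lawyer: subject of the clause headed by 'told'; c-commands the reflexive but lies outside its binding domain — cannot bind it (Principle A).

Freya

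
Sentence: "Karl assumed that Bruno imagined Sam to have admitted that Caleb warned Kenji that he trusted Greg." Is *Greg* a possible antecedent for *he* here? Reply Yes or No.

No

*he* is a pronoun; Principle B requires it to be free in its binding domain — the clause headed by 'trusted'.
— Greg: object of the clause headed by 'trusted'; is c-commanded by the pronoun; coreference would bind this R-expression — blocked (Principle C).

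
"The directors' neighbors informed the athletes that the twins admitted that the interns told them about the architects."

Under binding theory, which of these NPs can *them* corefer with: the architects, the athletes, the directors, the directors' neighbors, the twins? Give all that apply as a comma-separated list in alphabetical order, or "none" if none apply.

*them* is a pronoun; Principle B requires it to be free in its binding domain — the clause headed by 'told'.
— the architects: second object of the clause headed by 'told'; is c-commanded by the pronoun; coreference would bind this R-expression — blocked (Principle C).
— the athletes: object of the matrix clause; c-commands the pronoun but lies outside its binding domain — allowed.
— the directors: possessor inside the subject DP of the matrix clause; does not c-command the pronoun — Principle B does not apply; allowed.
— the directors' neighbors: subject of the matrix clause; c-commands the pronoun but lies outside its binding domain — allowed.
— the twins: subject of the clause headed by 'admitted'; c-commands the pronoun but lies outside its binding domain — allowed.

the athletes, the directors, the directors' neighbors, the twins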